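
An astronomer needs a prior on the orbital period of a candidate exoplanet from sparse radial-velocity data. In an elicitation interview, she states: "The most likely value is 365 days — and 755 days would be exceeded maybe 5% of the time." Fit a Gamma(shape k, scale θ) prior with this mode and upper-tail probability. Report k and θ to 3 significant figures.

k ≈ 6.23, θ ≈ 69.7

Gamma(k,θ) with k>1 has mode (k−1)θ, so θ = 365/(k−1).
Need P(X < 755) = 0.95 with θ tied to k this way. Start at k = 2, θ = 365: P(X<755) ≈ 0.612.
Too low — raise k to concentrate. Iterating converges to k ≈ 6.23.
Then θ = 365/(6.23−1) ≈ 69.7.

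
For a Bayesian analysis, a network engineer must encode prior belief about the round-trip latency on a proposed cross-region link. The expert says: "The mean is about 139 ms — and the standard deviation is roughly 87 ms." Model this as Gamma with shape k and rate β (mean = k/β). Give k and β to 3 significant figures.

k ≈ 2.55, β ≈ 0.0184

For Gamma(k, rate β): mean = k/β, variance = k/β², so CV = 1/√k.
CV = SD/mean = 87/139 = 0.6259, hence k = 1/CV² = 2.55.
Then β = k/mean = 2.55/139 = 0.0184.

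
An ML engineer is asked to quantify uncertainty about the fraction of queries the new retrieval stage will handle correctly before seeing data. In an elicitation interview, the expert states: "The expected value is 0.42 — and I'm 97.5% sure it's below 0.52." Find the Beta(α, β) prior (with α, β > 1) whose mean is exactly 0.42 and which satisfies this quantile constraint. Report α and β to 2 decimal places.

α ≈ 39.97, β ≈ 55.20

With mean 0.42 fixed, write α = 0.42s, β = 0.58s where s = α+β.
Need P(θ < 0.52) = 0.975 under Beta(0.42s, 0.58s). Normal approximation: (q−m)/√(m(1−m)/s) ≈ z_{0.975} = 1.96, so s ≈ 0.42·0.58·(1.96)²/(0.52−0.42)² = 93.6.
At s = 93.6: P(θ<0.52) ≈ 0.974. Adjusting to match 0.975 gives s ≈ 95.18.
So α = 0.42·95.18 ≈ 39.97, β = 0.58·95.18 ≈ 55.20.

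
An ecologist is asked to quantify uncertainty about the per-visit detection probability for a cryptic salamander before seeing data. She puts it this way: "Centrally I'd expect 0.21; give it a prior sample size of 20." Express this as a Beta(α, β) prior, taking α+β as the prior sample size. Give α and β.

Under the effective-sample-size interpretation, Beta(α, β) has prior mean α/(α+β) and prior sample size α+β.
So α+β = 20 and α/(α+β) = 0.21, giving α = 0.21·20 = 4.2 and β = 20 − 4.2 = 15.8.

α = 4.2, β = 15.8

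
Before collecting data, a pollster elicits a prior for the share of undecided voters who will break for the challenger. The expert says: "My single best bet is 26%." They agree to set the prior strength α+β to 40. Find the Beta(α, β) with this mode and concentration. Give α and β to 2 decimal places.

For α,β > 1 the Beta mode is (α−1)/(α+β−2). With α+β = 40, the mode is (α−1)/38.
Set (α−1)/38 = 0.26 → α = 1 + 0.26·38 = 10.88.
β = 40 − α = 29.12.

α = 10.88, β = 29.12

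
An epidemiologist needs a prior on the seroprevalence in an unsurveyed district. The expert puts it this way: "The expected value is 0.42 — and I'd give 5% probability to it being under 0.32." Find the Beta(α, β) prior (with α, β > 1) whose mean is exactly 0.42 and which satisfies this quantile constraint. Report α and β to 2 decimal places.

α ≈ 26.52, β ≈ 36.62

With mean 0.42 fixed, write α = 0.42s, β = 0.58s where s = α+β.
Need P(θ < 0.32) = 0.05 under Beta(0.42s, 0.58s). Normal approximation: (q−m)/√(m(1−m)/s) ≈ z_{0.05} = -1.64, so s ≈ 0.42·0.58·(-1.64)²/(0.32−0.42)² = 65.9.
At s = 65.9: P(θ<0.32) ≈ 0.046. Adjusting to match 0.05 gives s ≈ 63.14.
So α = 0.42·63.14 ≈ 26.52, β = 0.58·63.14 ≈ 36.62.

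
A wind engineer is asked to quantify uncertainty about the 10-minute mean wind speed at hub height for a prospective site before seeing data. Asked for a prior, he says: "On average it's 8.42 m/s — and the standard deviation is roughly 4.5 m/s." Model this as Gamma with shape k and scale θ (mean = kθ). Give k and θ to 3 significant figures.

For Gamma(k, scale θ): mean = kθ, variance = kθ², so CV = 1/√k.
CV = SD/mean = 4.5/8.42 = 0.5344, hence k = 1/CV² = 3.5.
Then θ = mean/k = 8.42/3.5 = 2.4.

k ≈ 3.5, θ ≈ 2.4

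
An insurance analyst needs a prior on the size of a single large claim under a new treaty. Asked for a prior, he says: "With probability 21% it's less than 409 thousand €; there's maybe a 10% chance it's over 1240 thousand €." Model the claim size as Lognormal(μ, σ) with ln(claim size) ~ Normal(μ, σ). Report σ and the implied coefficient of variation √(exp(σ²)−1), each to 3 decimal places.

If T ~ Lognormal(μ,σ) then ln T ~ Normal(μ,σ), so the p-quantile of ln T is μ + z_p·σ.
ln(409) = 6.014 and ln(1240) = 7.123; z_{0.21} = -0.8064, z_{0.9} = 1.282.
σ = (7.123 − 6.014)/(1.282 − (-0.8064)) = 0.531.
μ = 6.014 − (-0.8064)·0.531 = 6.442.
CV = √(exp(σ²)−1) = √(exp(0.2822)−1) = 0.571.

σ ≈ 0.531, CV ≈ 0.571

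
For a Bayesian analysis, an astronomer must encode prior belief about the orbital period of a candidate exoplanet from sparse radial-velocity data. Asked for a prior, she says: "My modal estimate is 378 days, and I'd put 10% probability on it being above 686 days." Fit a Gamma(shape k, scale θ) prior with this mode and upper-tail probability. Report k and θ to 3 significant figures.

Gamma(k,θ) with k>1 has mode (k−1)θ, so θ = 378/(k−1).
Need P(X < 686) = 0.9 with θ tied to k this way. Start at k = 2, θ = 378: P(X<686) ≈ 0.542.
Too low — raise k to concentrate. Iterating converges to k ≈ 6.36.
Then θ = 378/(6.36−1) ≈ 70.5.

k ≈ 6.36, θ ≈ 70.5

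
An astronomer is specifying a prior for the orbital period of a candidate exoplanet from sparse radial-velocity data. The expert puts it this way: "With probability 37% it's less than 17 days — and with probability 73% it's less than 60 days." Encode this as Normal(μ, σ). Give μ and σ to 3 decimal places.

The p-quantile of Normal(μ,σ) is μ + z_p·σ, with z_{0.37} = -0.3319 and z_{0.73} = 0.6128.
Eliminate σ: μ = (z₂·x₁ − z₁·x₂)/(z₂ − z₁) = (0.6128·17 − (-0.3319)·60)/0.9447 = 32.106.
Then σ = (x₂ − x₁)/(z₂ − z₁) = (60 − 17)/0.9447 = 45.519.

μ = 32.106, σ = 45.519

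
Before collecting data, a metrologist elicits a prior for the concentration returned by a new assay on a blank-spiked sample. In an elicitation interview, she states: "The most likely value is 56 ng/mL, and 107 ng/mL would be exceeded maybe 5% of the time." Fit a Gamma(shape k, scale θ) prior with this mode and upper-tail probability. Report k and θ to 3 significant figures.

Gamma(k,θ) with k>1 has mode (k−1)θ, so θ = 56/(k−1).
Need P(X < 107) = 0.95 with θ tied to k this way. Start at k = 2, θ = 56: P(X<107) ≈ 0.569.
Too low — raise k to concentrate. Iterating converges to k ≈ 7.63.
Then θ = 56/(7.63−1) ≈ 8.45.

k ≈ 7.63, θ ≈ 8.45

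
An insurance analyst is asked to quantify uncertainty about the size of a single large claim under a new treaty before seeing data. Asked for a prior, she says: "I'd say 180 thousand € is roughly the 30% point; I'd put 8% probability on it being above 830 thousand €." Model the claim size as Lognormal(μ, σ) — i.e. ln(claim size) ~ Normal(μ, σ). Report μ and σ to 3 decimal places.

μ ≈ 5.608, σ ≈ 0.792

If T ~ Lognormal(μ,σ) then ln T ~ Normal(μ,σ), so the p-quantile of ln T is μ + z_p·σ.
ln(180) = 5.193 and ln(830) = 6.721; z_{0.3} = -0.5244, z_{0.92} = 1.405.
σ = (6.721 − 5.193)/(1.405 − (-0.5244)) = 0.792.
μ = 5.193 − (-0.5244)·0.792 = 5.608.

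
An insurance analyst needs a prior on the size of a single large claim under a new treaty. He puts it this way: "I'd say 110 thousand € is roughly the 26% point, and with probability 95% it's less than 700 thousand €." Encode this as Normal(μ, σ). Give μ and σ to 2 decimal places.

The p-quantile of Normal(μ,σ) is μ + z_p·σ, with z_{0.26} = -0.6433 and z_{0.95} = 1.645.
Eliminate σ: μ = (z₂·x₁ − z₁·x₂)/(z₂ − z₁) = (1.645·110 − (-0.6433)·700)/2.288 = 275.88.
Then σ = (x₂ − x₁)/(z₂ − z₁) = (700 − 110)/2.288 = 257.84.

μ = 275.88, σ = 257.84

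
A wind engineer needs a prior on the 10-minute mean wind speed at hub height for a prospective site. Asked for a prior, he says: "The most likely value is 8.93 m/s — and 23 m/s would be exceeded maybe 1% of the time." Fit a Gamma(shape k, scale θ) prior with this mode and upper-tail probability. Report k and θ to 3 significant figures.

Gamma(k,θ) with k>1 has mode (k−1)θ, so θ = 8.93/(k−1).
Need P(X < 23) = 0.99 with θ tied to k this way. Start at k = 2, θ = 8.93: P(X<23) ≈ 0.728.
Too low — raise k to concentrate. Iterating converges to k ≈ 6.21.
Then θ = 8.93/(6.21−1) ≈ 1.71.

k ≈ 6.21, θ ≈ 1.71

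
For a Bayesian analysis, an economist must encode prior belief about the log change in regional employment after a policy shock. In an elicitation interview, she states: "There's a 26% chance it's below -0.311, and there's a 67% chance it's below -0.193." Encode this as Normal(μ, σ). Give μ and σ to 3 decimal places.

μ = -0.241, σ = 0.109

The p-quantile of Normal(μ,σ) is μ + z_p·σ, with z_{0.26} = -0.6433 and z_{0.67} = 0.4399.
Eliminate σ: μ = (z₂·x₁ − z₁·x₂)/(z₂ − z₁) = (0.4399·-0.311 − (-0.6433)·-0.193)/1.083 = -0.241.
Then σ = (x₂ − x₁)/(z₂ − z₁) = (-0.193 − -0.311)/1.083 = 0.109.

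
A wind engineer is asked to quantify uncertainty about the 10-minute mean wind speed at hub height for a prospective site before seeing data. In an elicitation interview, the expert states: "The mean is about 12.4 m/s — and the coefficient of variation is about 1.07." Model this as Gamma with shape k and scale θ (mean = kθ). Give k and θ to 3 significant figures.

For Gamma(k, scale θ): mean = kθ, variance = kθ², so CV = 1/√k.
CV = 1.07, hence k = 1/CV² = 0.873.
Then θ = mean/k = 12.4/0.873 = 14.2.

k ≈ 0.873, θ ≈ 14.2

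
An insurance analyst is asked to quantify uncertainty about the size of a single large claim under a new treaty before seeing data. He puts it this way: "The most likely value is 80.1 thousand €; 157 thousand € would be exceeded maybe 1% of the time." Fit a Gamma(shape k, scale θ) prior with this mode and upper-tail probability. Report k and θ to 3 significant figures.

Gamma(k,θ) with k>1 has mode (k−1)θ, so θ = 80.1/(k−1).
Need P(X < 157) = 0.99 with θ tied to k this way. Start at k = 2, θ = 80.1: P(X<157) ≈ 0.583.
Too low — raise k to concentrate. Iterating converges to k ≈ 11.9.
Then θ = 80.1/(11.9−1) ≈ 7.36.

k ≈ 11.9, θ ≈ 7.36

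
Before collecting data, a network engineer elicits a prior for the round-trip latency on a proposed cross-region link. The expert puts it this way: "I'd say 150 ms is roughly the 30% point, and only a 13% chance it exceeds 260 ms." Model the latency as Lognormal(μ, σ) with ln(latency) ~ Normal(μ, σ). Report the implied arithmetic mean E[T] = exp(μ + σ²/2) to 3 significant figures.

If T ~ Lognormal(μ,σ) then ln T ~ Normal(μ,σ), so the p-quantile of ln T is μ + z_p·σ.
ln(150) = 5.011 and ln(260) = 5.561; z_{0.3} = -0.5244, z_{0.87} = 1.126.
σ = (5.561 − 5.011)/(1.126 − (-0.5244)) = 0.333.
μ = 5.011 − (-0.5244)·0.333 = 5.185.
E[T] = exp(μ + σ²/2) = exp(5.185 + 0.0555) = 189 ms.

E[T] ≈ 189 ms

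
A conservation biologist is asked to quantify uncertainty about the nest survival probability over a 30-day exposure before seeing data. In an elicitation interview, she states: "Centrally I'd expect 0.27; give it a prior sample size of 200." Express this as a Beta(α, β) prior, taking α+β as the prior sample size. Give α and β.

Under the effective-sample-size interpretation, Beta(α, β) has prior mean α/(α+β) and prior sample size α+β.
So α+β = 200 and α/(α+β) = 0.27, giving α = 0.27·200 = 54 and β = 200 − 54 = 146.

α = 54, β = 146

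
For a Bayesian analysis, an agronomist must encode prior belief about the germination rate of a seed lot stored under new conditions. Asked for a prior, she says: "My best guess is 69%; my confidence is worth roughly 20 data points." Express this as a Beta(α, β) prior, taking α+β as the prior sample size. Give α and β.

α = 13.8, β = 6.2

Under the effective-sample-size interpretation, Beta(α, β) has prior mean α/(α+β) and prior sample size α+β.
So α+β = 20 and α/(α+β) = 0.69, giving α = 0.69·20 = 13.8 and β = 20 − 13.8 = 6.2.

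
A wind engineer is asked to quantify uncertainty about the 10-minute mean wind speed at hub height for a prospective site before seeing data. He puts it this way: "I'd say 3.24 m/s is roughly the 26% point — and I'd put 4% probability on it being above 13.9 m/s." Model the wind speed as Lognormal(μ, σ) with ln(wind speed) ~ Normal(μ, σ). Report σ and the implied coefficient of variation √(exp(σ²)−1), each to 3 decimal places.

If T ~ Lognormal(μ,σ) then ln T ~ Normal(μ,σ), so the p-quantile of ln T is μ + z_p·σ.
ln(3.24) = 1.176 and ln(13.9) = 2.632; z_{0.26} = -0.6433, z_{0.96} = 1.751.
σ = (2.632 − 1.176)/(1.751 − (-0.6433)) = 0.608.
μ = 1.176 − (-0.6433)·0.608 = 1.567.
CV = √(exp(σ²)−1) = √(exp(0.3700)−1) = 0.669.

σ ≈ 0.608, CV ≈ 0.669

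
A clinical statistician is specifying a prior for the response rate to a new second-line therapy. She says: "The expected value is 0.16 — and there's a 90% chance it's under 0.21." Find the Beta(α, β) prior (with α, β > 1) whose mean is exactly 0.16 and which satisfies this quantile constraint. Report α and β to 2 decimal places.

With mean 0.16 fixed, write α = 0.16s, β = 0.84s where s = α+β.
Need P(θ < 0.21) = 0.9 under Beta(0.16s, 0.84s). Normal approximation: (q−m)/√(m(1−m)/s) ≈ z_{0.9} = 1.28, so s ≈ 0.16·0.84·(1.28)²/(0.21−0.16)² = 88.3.
At s = 88.3: P(θ<0.21) ≈ 0.895. Adjusting to match 0.9 gives s ≈ 92.83.
So α = 0.16·92.83 ≈ 14.85, β = 0.84·92.83 ≈ 77.98.

α ≈ 14.85, β ≈ 77.98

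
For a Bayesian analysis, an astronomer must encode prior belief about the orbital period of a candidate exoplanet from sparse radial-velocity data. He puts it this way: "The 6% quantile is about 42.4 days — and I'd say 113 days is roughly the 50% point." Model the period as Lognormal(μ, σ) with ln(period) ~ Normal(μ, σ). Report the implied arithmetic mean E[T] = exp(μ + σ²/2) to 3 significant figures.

If T ~ Lognormal(μ,σ) then ln T ~ Normal(μ,σ), so the p-quantile of ln T is μ + z_p·σ.
ln(42.4) = 3.747 and ln(113) = 4.727; z_{0.06} = -1.555, z_{0.5} = 0.
σ = (4.727 − 3.747)/(0 − (-1.555)) = 0.630.
μ = 3.747 − (-1.555)·0.630 = 4.727.
E[T] = exp(μ + σ²/2) = exp(4.727 + 0.1987) = 138 days.

E[T] ≈ 138 days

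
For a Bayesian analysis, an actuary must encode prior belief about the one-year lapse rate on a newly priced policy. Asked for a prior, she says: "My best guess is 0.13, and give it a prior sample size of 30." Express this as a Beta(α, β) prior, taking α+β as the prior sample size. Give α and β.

Under the effective-sample-size interpretation, Beta(α, β) has prior mean α/(α+β) and prior sample size α+β.
So α+β = 30 and α/(α+β) = 0.13, giving α = 0.13·30 = 3.9 and β = 30 − 3.9 = 26.1.

α = 3.9, β = 26.1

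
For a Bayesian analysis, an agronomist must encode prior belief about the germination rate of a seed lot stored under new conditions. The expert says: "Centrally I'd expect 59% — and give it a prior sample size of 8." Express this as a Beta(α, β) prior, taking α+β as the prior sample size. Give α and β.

Under the effective-sample-size interpretation, Beta(α, β) has prior mean α/(α+β) and prior sample size α+β.
So α+β = 8 and α/(α+β) = 0.59, giving α = 0.59·8 = 4.72 and β = 8 − 4.72 = 3.28.

α = 4.72, β = 3.28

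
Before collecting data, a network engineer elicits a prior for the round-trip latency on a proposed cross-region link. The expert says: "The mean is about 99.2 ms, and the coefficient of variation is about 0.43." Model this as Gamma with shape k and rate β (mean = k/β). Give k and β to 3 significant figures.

k ≈ 5.41, β ≈ 0.0545

For Gamma(k, rate β): mean = k/β, variance = k/β², so CV = 1/√k.
CV = 0.43, hence k = 1/CV² = 5.41.
Then β = k/mean = 5.41/99.2 = 0.0545.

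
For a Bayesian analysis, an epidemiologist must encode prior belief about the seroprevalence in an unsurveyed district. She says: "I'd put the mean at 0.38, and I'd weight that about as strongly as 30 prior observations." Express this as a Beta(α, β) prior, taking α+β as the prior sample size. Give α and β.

α = 11.4, β = 18.6

Under the effective-sample-size interpretation, Beta(α, β) has prior mean α/(α+β) and prior sample size α+β.
So α+β = 30 and α/(α+β) = 0.38, giving α = 0.38·30 = 11.4 and β = 30 − 11.4 = 18.6.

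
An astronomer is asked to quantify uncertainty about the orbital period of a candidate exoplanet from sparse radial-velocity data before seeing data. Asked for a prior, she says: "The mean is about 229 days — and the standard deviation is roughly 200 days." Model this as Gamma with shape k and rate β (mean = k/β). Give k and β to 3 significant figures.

For Gamma(k, rate β): mean = k/β, variance = k/β², so CV = 1/√k.
CV = SD/mean = 200/229 = 0.8734, hence k = 1/CV² = 1.31.
Then β = k/mean = 1.31/229 = 0.00573.

k ≈ 1.31, β ≈ 0.00573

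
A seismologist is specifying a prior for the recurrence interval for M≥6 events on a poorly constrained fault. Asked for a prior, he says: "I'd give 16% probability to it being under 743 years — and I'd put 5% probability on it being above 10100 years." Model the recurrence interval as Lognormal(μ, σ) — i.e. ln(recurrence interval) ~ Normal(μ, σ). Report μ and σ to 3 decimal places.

If T ~ Lognormal(μ,σ) then ln T ~ Normal(μ,σ), so the p-quantile of ln T is μ + z_p·σ.
ln(743) = 6.611 and ln(10100) = 9.22; z_{0.16} = -0.9945, z_{0.95} = 1.645.
σ = (9.22 − 6.611)/(1.645 − (-0.9945)) = 0.989.
μ = 6.611 − (-0.9945)·0.989 = 7.594.

μ ≈ 7.594, σ ≈ 0.989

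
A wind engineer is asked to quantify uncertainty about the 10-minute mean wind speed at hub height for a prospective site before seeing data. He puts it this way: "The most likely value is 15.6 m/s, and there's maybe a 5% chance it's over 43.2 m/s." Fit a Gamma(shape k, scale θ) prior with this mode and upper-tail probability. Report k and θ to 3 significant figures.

k ≈ 3.58, θ ≈ 6.04

Gamma(k,θ) with k>1 has mode (k−1)θ, so θ = 15.6/(k−1).
Need P(X < 43.2) = 0.95 with θ tied to k this way. Start at k = 2, θ = 15.6: P(X<43.2) ≈ 0.764.
Too low — raise k to concentrate. Iterating converges to k ≈ 3.58.
Then θ = 15.6/(3.58−1) ≈ 6.04.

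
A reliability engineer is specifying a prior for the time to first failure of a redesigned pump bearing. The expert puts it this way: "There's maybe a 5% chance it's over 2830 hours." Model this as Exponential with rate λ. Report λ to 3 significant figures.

λ ≈ 0.00106

P(T > 2830.0) = e^(−λ·2830.0) = 0.05, so λ = −ln(0.05)/2830.0 = 0.00106.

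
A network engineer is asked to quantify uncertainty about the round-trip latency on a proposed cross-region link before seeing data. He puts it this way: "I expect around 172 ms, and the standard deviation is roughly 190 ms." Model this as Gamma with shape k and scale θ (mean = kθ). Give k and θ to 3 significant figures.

k ≈ 0.82, θ ≈ 210

For Gamma(k, scale θ): mean = kθ, variance = kθ², so CV = 1/√k.
CV = SD/mean = 190/172 = 1.105, hence k = 1/CV² = 0.82.
Then θ = mean/k = 172/0.82 = 210.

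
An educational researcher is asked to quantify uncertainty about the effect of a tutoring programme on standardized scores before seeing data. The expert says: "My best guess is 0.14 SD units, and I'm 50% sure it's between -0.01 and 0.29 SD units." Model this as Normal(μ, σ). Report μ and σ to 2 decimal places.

μ = 0.14, σ = 0.22

A symmetric 50% interval runs μ ± z·σ with z = 0.6745.
Half-width = 0.15, so σ = 0.15/0.6745 = 0.22.
μ is the stated best guess, 0.14.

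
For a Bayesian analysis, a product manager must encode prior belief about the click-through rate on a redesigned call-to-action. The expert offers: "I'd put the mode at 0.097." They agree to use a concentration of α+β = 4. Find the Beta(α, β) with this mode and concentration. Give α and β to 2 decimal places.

α = 1.19, β = 2.81

For α,β > 1 the Beta mode is (α−1)/(α+β−2). With α+β = 4, the mode is (α−1)/2.
Set (α−1)/2 = 0.097 → α = 1 + 0.097·2 = 1.19.
β = 4 − α = 2.81.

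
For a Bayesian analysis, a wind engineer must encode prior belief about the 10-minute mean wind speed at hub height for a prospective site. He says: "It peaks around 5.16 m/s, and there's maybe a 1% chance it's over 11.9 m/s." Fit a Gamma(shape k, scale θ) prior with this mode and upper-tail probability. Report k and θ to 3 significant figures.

Gamma(k,θ) with k>1 has mode (k−1)θ, so θ = 5.16/(k−1).
Need P(X < 11.9) = 0.99 with θ tied to k this way. Start at k = 2, θ = 5.16: P(X<11.9) ≈ 0.671.
Too low — raise k to concentrate. Iterating converges to k ≈ 7.84.
Then θ = 5.16/(7.84−1) ≈ 0.755.

k ≈ 7.84, θ ≈ 0.755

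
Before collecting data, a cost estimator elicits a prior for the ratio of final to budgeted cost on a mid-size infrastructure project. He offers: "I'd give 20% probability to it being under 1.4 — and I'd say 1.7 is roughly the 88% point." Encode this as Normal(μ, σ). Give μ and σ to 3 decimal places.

The p-quantile of Normal(μ,σ) is μ + z_p·σ, with z_{0.2} = -0.8416 and z_{0.88} = 1.175.
Eliminate σ: μ = (z₂·x₁ − z₁·x₂)/(z₂ − z₁) = (1.175·1.4 − (-0.8416)·1.7)/2.017 = 1.525.
Then σ = (x₂ − x₁)/(z₂ − z₁) = (1.7 − 1.4)/2.017 = 0.149.

μ = 1.525, σ = 0.149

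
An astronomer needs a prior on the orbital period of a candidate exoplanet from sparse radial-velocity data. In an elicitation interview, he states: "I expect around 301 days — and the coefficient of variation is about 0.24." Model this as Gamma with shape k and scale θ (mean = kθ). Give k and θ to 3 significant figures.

For Gamma(k, scale θ): mean = kθ, variance = kθ², so CV = 1/√k.
CV = 0.24, hence k = 1/CV² = 17.4.
Then θ = mean/k = 301/17.4 = 17.3.

k ≈ 17.4, θ ≈ 17.3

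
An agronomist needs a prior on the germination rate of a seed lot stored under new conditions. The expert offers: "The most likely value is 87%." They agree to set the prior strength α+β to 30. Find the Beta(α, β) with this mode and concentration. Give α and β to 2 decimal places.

α = 25.36, β = 4.64

For α,β > 1 the Beta mode is (α−1)/(α+β−2). With α+β = 30, the mode is (α−1)/28.
Set (α−1)/28 = 0.87 → α = 1 + 0.87·28 = 25.36.
β = 30 − α = 4.64.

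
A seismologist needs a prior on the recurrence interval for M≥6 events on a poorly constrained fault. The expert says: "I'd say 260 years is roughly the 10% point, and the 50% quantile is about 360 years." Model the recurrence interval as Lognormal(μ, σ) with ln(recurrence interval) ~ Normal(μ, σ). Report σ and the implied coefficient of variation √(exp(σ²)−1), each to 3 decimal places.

If T ~ Lognormal(μ,σ) then ln T ~ Normal(μ,σ), so the p-quantile of ln T is μ + z_p·σ.
ln(260) = 5.561 and ln(360) = 5.886; z_{0.1} = -1.282, z_{0.5} = 0.
σ = (5.886 − 5.561)/(0 − (-1.282)) = 0.254.
μ = 5.561 − (-1.282)·0.254 = 5.886.
CV = √(exp(σ²)−1) = √(exp(0.0645)−1) = 0.258.

σ ≈ 0.254, CV ≈ 0.258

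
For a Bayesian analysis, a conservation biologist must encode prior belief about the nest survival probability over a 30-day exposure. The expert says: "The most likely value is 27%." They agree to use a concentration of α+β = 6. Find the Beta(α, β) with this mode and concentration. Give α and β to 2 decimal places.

For α,β > 1 the Beta mode is (α−1)/(α+β−2). With α+β = 6, the mode is (α−1)/4.
Set (α−1)/4 = 0.27 → α = 1 + 0.27·4 = 2.08.
β = 6 − α = 3.92.

α = 2.08, β = 3.92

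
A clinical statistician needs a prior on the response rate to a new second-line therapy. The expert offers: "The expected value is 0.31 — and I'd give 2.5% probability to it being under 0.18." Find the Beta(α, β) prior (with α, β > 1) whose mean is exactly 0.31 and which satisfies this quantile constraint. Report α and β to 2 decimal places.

With mean 0.31 fixed, write α = 0.31s, β = 0.69s where s = α+β.
Need P(θ < 0.18) = 0.025 under Beta(0.31s, 0.69s). Normal approximation: (q−m)/√(m(1−m)/s) ≈ z_{0.025} = -1.96, so s ≈ 0.31·0.69·(-1.96)²/(0.18−0.31)² = 48.6.
At s = 48.6: P(θ<0.18) ≈ 0.016. Adjusting to match 0.025 gives s ≈ 41.10.
So α = 0.31·41.10 ≈ 12.74, β = 0.69·41.10 ≈ 28.36.

α ≈ 12.74, β ≈ 28.36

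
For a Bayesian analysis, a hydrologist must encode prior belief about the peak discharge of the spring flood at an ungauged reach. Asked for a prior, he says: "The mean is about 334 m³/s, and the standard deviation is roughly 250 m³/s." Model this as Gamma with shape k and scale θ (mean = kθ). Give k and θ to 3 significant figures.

For Gamma(k, scale θ): mean = kθ, variance = kθ², so CV = 1/√k.
CV = SD/mean = 250/334 = 0.7485, hence k = 1/CV² = 1.78.
Then θ = mean/k = 334/1.78 = 187.

k ≈ 1.78, θ ≈ 187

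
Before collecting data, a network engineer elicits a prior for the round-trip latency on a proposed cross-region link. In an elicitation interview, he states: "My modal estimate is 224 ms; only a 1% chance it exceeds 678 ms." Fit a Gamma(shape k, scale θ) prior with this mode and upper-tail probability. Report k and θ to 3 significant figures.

k ≈ 4.66, θ ≈ 61.2

Gamma(k,θ) with k>1 has mode (k−1)θ, so θ = 224/(k−1).
Need P(X < 678) = 0.99 with θ tied to k this way. Start at k = 2, θ = 224: P(X<678) ≈ 0.805.
Too low — raise k to concentrate. Iterating converges to k ≈ 4.66.
Then θ = 224/(4.66−1) ≈ 61.2.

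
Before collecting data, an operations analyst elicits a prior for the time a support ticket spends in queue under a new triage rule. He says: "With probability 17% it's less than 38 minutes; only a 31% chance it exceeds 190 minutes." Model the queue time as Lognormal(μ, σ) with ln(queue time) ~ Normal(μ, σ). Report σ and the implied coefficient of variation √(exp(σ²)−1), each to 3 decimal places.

σ ≈ 1.110, CV ≈ 1.558

If T ~ Lognormal(μ,σ) then ln T ~ Normal(μ,σ), so the p-quantile of ln T is μ + z_p·σ.
ln(38) = 3.638 and ln(190) = 5.247; z_{0.17} = -0.9542, z_{0.69} = 0.4959.
σ = (5.247 − 3.638)/(0.4959 − (-0.9542)) = 1.110.
μ = 3.638 − (-0.9542)·1.110 = 4.697.
CV = √(exp(σ²)−1) = √(exp(1.2320)−1) = 1.558.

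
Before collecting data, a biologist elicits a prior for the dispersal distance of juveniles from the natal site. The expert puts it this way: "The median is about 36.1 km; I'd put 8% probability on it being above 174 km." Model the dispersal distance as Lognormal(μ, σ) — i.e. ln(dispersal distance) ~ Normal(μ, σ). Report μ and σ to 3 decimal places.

μ ≈ 3.586, σ ≈ 1.119

If T ~ Lognormal(μ,σ) then ln T ~ Normal(μ,σ), so the p-quantile of ln T is μ + z_p·σ.
ln(36.1) = 3.586 and ln(174) = 5.159; z_{0.5} = 0, z_{0.92} = 1.405.
σ = (5.159 − 3.586)/(1.405 − (0)) = 1.119.
μ = 3.586 − (0)·1.119 = 3.586.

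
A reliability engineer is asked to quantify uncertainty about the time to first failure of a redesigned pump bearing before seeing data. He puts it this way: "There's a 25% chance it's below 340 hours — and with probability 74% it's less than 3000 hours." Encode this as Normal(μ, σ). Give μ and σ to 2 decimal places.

For Normal(μ,σ), the p-quantile is μ + z_p·σ. Here z_{0.25} = -0.6745, z_{0.74} = 0.6433.
So 340 = μ − 0.6745σ and 3000 = μ + 0.6433σ.
Subtracting: σ = (3000 − 340)/(0.6433 − (-0.6745)) = 2018.46.
Then μ = 340 − (-0.6745)·2018.46 = 1701.43.

μ = 1701.43, σ = 2018.46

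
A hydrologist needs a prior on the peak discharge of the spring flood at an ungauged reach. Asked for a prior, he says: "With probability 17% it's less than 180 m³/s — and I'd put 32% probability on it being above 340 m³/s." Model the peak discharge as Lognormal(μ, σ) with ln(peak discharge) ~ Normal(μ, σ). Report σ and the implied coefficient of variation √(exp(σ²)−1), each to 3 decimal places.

σ ≈ 0.447, CV ≈ 0.471

If T ~ Lognormal(μ,σ) then ln T ~ Normal(μ,σ), so the p-quantile of ln T is μ + z_p·σ.
ln(180) = 5.193 and ln(340) = 5.829; z_{0.17} = -0.9542, z_{0.68} = 0.4677.
σ = (5.829 − 5.193)/(0.4677 − (-0.9542)) = 0.447.
μ = 5.193 − (-0.9542)·0.447 = 5.620.
CV = √(exp(σ²)−1) = √(exp(0.2001)−1) = 0.471.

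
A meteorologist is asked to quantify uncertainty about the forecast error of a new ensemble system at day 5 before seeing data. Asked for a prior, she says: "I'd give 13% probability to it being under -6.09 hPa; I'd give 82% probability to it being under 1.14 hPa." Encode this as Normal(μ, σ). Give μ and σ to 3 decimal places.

The p-quantile of Normal(μ,σ) is μ + z_p·σ, with z_{0.13} = -1.126 and z_{0.82} = 0.9154.
Eliminate σ: μ = (z₂·x₁ − z₁·x₂)/(z₂ − z₁) = (0.9154·-6.09 − (-1.126)·1.14)/2.042 = -2.101.
Then σ = (x₂ − x₁)/(z₂ − z₁) = (1.14 − -6.09)/2.042 = 3.541.

μ = -2.101, σ = 3.541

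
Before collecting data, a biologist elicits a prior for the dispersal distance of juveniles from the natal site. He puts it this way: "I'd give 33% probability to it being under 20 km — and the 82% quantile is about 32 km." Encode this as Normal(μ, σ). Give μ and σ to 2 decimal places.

μ = 23.90, σ = 8.85

For Normal(μ,σ), the p-quantile is μ + z_p·σ. Here z_{0.33} = -0.4399, z_{0.82} = 0.9154.
So 20 = μ − 0.4399σ and 32 = μ + 0.9154σ.
Subtracting: σ = (32 − 20)/(0.9154 − (-0.4399)) = 8.85.
Then μ = 20 − (-0.4399)·8.85 = 23.90.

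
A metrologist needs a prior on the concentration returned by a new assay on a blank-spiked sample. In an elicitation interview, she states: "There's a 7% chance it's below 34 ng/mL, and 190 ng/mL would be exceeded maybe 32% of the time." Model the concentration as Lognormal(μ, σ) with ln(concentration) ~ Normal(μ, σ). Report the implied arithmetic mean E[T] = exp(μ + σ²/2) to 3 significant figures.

If T ~ Lognormal(μ,σ) then ln T ~ Normal(μ,σ), so the p-quantile of ln T is μ + z_p·σ.
ln(34) = 3.526 and ln(190) = 5.247; z_{0.07} = -1.476, z_{0.68} = 0.4677.
σ = (5.247 − 3.526)/(0.4677 − (-1.476)) = 0.885.
μ = 3.526 − (-1.476)·0.885 = 4.833.
E[T] = exp(μ + σ²/2) = exp(4.833 + 0.3919) = 186 ng/mL.

E[T] ≈ 186 ng/mL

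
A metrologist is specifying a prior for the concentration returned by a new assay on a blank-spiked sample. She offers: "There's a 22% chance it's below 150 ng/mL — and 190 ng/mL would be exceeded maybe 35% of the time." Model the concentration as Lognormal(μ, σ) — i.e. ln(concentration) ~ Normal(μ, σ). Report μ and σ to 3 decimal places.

If T ~ Lognormal(μ,σ) then ln T ~ Normal(μ,σ), so the p-quantile of ln T is μ + z_p·σ.
ln(150) = 5.011 and ln(190) = 5.247; z_{0.22} = -0.7722, z_{0.65} = 0.3853.
σ = (5.247 − 5.011)/(0.3853 − (-0.7722)) = 0.204.
μ = 5.011 − (-0.7722)·0.204 = 5.168.

μ ≈ 5.168, σ ≈ 0.204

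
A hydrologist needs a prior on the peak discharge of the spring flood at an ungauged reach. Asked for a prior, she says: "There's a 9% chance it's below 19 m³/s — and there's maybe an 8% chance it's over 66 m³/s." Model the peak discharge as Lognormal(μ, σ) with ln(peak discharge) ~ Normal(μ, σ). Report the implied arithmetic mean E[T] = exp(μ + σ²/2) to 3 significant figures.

E[T] ≈ 38.7 m³/s

If T ~ Lognormal(μ,σ) then ln T ~ Normal(μ,σ), so the p-quantile of ln T is μ + z_p·σ.
ln(19) = 2.944 and ln(66) = 4.19; z_{0.09} = -1.341, z_{0.92} = 1.405.
σ = (4.19 − 2.944)/(1.405 − (-1.341)) = 0.453.
μ = 2.944 − (-1.341)·0.453 = 3.552.
E[T] = exp(μ + σ²/2) = exp(3.552 + 0.1028) = 38.7 m³/s.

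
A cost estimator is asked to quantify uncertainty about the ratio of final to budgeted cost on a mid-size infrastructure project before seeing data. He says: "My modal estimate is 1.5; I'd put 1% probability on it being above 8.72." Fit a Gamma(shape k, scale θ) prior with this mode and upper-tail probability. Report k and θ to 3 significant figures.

Gamma(k,θ) with k>1 has mode (k−1)θ, so θ = 1.5/(k−1).
Need P(X < 8.72) = 0.99 with θ tied to k this way. Start at k = 2, θ = 1.5: P(X<8.72) ≈ 0.980.
Too low — raise k to concentrate. Iterating converges to k ≈ 2.21.
Then θ = 1.5/(2.21−1) ≈ 1.24.

k ≈ 2.21, θ ≈ 1.24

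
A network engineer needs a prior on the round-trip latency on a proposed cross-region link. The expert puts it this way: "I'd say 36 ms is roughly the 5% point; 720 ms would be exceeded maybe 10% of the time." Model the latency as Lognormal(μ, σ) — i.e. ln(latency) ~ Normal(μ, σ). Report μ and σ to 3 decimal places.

If T ~ Lognormal(μ,σ) then ln T ~ Normal(μ,σ), so the p-quantile of ln T is μ + z_p·σ.
ln(36) = 3.584 and ln(720) = 6.579; z_{0.05} = -1.645, z_{0.9} = 1.282.
σ = (6.579 − 3.584)/(1.282 − (-1.645)) = 1.024.
μ = 3.584 − (-1.645)·1.024 = 5.267.

μ ≈ 5.267, σ ≈ 1.024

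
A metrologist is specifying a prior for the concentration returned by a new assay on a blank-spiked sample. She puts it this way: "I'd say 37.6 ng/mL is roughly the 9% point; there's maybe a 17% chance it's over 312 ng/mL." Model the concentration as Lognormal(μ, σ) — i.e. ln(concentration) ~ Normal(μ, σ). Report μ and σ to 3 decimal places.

μ ≈ 4.863, σ ≈ 0.922

If T ~ Lognormal(μ,σ) then ln T ~ Normal(μ,σ), so the p-quantile of ln T is μ + z_p·σ.
ln(37.6) = 3.627 and ln(312) = 5.743; z_{0.09} = -1.341, z_{0.83} = 0.9542.
σ = (5.743 − 3.627)/(0.9542 − (-1.341)) = 0.922.
μ = 3.627 − (-1.341)·0.922 = 4.863.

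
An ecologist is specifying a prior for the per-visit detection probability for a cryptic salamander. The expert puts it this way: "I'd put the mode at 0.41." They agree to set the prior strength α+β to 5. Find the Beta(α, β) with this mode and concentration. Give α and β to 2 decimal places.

For α,β > 1 the Beta mode is (α−1)/(α+β−2). With α+β = 5, the mode is (α−1)/3.
Set (α−1)/3 = 0.41 → α = 1 + 0.41·3 = 2.23.
β = 5 − α = 2.77.

α = 2.23, β = 2.77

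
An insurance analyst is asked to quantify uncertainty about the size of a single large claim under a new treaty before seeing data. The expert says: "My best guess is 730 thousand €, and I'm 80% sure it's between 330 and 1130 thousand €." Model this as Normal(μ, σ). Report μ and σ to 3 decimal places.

μ = 730.000, σ = 312.122

A symmetric 80% interval runs μ ± z·σ with z = 1.282.
Half-width = 400, so σ = 400/1.282 = 312.122.
μ is the stated best guess, 730.000.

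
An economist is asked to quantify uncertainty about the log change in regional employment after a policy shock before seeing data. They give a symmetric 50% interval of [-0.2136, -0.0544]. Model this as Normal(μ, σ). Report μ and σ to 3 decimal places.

μ = -0.134, σ = 0.118

A symmetric 50% interval runs μ ± z·σ with z = 0.6745.
Half-width = 0.0796, so σ = 0.0796/0.6745 = 0.118.
μ is the interval midpoint, -0.134.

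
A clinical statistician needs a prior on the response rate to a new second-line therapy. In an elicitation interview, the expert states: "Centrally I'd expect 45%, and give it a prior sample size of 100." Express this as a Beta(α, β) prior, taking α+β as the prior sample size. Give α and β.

Under the effective-sample-size interpretation, Beta(α, β) has prior mean α/(α+β) and prior sample size α+β.
So α+β = 100 and α/(α+β) = 0.45, giving α = 0.45·100 = 45 and β = 100 − 45 = 55.

α = 45, β = 55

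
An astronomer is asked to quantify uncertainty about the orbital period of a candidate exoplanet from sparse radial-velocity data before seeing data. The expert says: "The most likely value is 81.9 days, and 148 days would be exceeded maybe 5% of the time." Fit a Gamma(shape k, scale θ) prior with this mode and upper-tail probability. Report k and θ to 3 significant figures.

k ≈ 8.96, θ ≈ 10.3

Gamma(k,θ) with k>1 has mode (k−1)θ, so θ = 81.9/(k−1).
Need P(X < 148) = 0.95 with θ tied to k this way. Start at k = 2, θ = 81.9: P(X<148) ≈ 0.539.
Too low — raise k to concentrate. Iterating converges to k ≈ 8.96.
Then θ = 81.9/(8.96−1) ≈ 10.3.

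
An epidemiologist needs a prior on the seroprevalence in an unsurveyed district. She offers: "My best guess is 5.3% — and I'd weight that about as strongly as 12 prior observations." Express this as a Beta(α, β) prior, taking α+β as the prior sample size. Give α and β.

α = 0.636, β = 11.364

Under the effective-sample-size interpretation, Beta(α, β) has prior mean α/(α+β) and prior sample size α+β.
So α+β = 12 and α/(α+β) = 0.053, giving α = 0.053·12 = 0.636 and β = 12 − 0.636 = 11.364.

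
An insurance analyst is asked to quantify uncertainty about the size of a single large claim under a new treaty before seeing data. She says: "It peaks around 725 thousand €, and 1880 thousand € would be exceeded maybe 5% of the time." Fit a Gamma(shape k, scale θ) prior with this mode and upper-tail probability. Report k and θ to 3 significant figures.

k ≈ 3.98, θ ≈ 243

Gamma(k,θ) with k>1 has mode (k−1)θ, so θ = 725/(k−1).
Need P(X < 1880) = 0.95 with θ tied to k this way. Start at k = 2, θ = 725: P(X<1880) ≈ 0.731.
Too low — raise k to concentrate. Iterating converges to k ≈ 3.98.
Then θ = 725/(3.98−1) ≈ 243.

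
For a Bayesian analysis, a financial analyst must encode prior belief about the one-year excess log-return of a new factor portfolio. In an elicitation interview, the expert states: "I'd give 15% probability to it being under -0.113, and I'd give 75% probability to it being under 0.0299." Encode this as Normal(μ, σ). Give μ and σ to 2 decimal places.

μ = -0.03, σ = 0.08

The p-quantile of Normal(μ,σ) is μ + z_p·σ, with z_{0.15} = -1.036 and z_{0.75} = 0.6745.
Eliminate σ: μ = (z₂·x₁ − z₁·x₂)/(z₂ − z₁) = (0.6745·-0.113 − (-1.036)·0.0299)/1.711 = -0.03.
Then σ = (x₂ − x₁)/(z₂ − z₁) = (0.0299 − -0.113)/1.711 = 0.08.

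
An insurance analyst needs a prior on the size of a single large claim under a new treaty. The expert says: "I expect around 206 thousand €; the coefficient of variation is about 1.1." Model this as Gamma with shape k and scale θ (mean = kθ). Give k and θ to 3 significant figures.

For Gamma(k, scale θ): mean = kθ, variance = kθ², so CV = 1/√k.
CV = 1.1, hence k = 1/CV² = 0.826.
Then θ = mean/k = 206/0.826 = 249.

k ≈ 0.826, θ ≈ 249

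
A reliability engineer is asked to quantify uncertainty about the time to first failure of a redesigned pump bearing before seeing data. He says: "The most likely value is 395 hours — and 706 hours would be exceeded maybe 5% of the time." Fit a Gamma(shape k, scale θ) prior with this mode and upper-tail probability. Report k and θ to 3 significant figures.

Gamma(k,θ) with k>1 has mode (k−1)θ, so θ = 395/(k−1).
Need P(X < 706) = 0.95 with θ tied to k this way. Start at k = 2, θ = 395: P(X<706) ≈ 0.533.
Too low — raise k to concentrate. Iterating converges to k ≈ 9.27.
Then θ = 395/(9.27−1) ≈ 47.8.

k ≈ 9.27, θ ≈ 47.8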